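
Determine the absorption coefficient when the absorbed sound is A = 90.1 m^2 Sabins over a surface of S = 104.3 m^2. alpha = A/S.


Absorption coefficient = absorbed power / incident power
alpha = A / S = 90.1 / 104.3 = 0.86385


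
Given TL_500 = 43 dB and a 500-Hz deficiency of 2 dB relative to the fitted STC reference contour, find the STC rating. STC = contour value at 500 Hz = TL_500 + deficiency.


By ASTM E413, STC = value of the fitted reference contour at 500 Hz.
Contour value at 500 Hz = TL_500 + deficiency = 43 + 2 = 45
STC = 45


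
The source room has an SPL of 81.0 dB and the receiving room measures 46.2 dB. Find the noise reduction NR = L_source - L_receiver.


NR = L_source - L_receiver (difference between source and receiving room levels)
NR = 81.0 - 46.2 = 34.8 dB


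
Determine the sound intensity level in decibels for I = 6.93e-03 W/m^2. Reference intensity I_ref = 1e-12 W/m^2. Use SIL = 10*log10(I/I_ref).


I / I_ref = 6.93e-03 / 1e-12 = 6.93e+09
SIL = 10 * log10(6.93e+09) = 98.407 dB


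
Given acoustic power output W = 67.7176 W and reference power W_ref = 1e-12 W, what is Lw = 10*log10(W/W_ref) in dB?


W / W_ref = 67.7176 / 1e-12 = 6.77176e+13
Lw = 10 * log10(6.77176e+13) = 138.31 dB


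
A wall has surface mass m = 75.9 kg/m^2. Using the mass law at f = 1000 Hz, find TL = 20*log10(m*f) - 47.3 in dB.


m * f = 75.9 * 1000 = 75900
20*log10(75900) = 97.6048 dB
TL = 97.6048 - 47.3 = 50.305 dB


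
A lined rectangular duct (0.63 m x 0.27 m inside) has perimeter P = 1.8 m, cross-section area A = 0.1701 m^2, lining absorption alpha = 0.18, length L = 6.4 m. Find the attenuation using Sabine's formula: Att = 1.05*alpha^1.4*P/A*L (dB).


alpha^1.4 = 0.18^1.4 = 0.0906529
Attenuation rate = 1.05 * alpha^1.4 * P / A
= 1.05 * 0.0906529 * 1.8 / 0.1701 = 1.00725 dB/m
Total Att = 1.00725 * 6.4 = 6.4464 dB


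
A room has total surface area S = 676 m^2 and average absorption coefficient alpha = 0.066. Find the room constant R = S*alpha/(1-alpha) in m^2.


R = 676 * 0.066 / (1 - 0.066) = 47.769 m^2


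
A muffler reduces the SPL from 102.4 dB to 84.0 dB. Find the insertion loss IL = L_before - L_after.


Insertion loss = SPL without muffler - SPL with muffler
IL = 102.4 - 84.0 = 18.4 dB


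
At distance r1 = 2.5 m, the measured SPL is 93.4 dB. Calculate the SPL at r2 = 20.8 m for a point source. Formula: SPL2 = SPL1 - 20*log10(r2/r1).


r2/r1 = 20.8/2.5 = 8.32
Correction = 20*log10(8.32) = 18.4025 dB
SPL2 = 93.4 - 18.4025 = 74.998 dB


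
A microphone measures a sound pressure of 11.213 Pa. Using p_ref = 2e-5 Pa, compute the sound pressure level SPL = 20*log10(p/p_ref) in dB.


p / p_ref = 11.213 / 2e-5 = 560650
SPL = 20 * log10(560650) = 114.97 dB


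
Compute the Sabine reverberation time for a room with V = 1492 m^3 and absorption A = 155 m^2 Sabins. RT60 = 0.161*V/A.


RT60 = 0.161 * 1492 / 155 = 1.5498 s


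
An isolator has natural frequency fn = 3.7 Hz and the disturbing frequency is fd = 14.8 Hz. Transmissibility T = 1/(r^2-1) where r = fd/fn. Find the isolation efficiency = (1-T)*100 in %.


r = 14.8 / 3.7 = 4
r^2 - 1 = 4^2 - 1 = 15
T = 1/15 = 0.0666667
Efficiency = (1 - 0.0666667)*100 = 93.333 %


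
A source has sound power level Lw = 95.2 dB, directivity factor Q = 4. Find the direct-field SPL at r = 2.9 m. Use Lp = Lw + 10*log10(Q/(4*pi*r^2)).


4*pi*r^2 = 4*pi*2.9^2 = 105.683 m^2
Q / (4*pi*r^2) = 4 / 105.683 = 0.037849
Lp = 95.2 + 10*log10(0.037849) = 80.981 dB


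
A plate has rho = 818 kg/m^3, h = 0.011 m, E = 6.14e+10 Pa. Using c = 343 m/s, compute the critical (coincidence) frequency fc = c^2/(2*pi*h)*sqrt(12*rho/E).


12*rho/E = 12*818/6.14e+10 = 1.5987e-07
sqrt(12*rho/E) = sqrt(1.5987e-07) = 0.000399837
c^2/(2*pi*h) = 343^2/(2*pi*0.011) = 1.70222e+06
fc = 1.70222e+06 * 0.000399837 = 680.61 Hz


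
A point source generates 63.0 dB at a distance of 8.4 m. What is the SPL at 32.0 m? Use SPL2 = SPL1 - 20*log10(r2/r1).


r2/r1 = 32.0/8.4 = 3.80952
Correction = 20*log10(3.80952) = 11.6174 dB
SPL2 = 63.0 - 11.6174 = 51.383 dB


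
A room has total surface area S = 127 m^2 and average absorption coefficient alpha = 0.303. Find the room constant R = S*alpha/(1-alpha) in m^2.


R = 127 * 0.303 / (1 - 0.303) = 55.209 m^2


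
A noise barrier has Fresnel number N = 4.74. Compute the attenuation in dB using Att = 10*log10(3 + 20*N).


3 + 20*N = 3 + 20*4.74 = 97.8
Att = 10*log10(97.8) = 19.903 dB


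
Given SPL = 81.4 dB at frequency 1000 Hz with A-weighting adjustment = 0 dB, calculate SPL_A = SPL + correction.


A-weighting table: 1000 Hz -> 0 dB correction
SPL_A = SPL + correction = 81.4 + (0) = 81.4 dBA


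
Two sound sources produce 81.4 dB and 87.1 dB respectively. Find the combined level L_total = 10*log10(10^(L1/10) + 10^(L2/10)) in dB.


10^(81.4/10) = 1.38038e+08
10^(87.1/10) = 5.12861e+08
Sum = 1.38038e+08 + 5.12861e+08 = 6.50899e+08
L_total = 10*log10(6.50899e+08) = 88.135 dB


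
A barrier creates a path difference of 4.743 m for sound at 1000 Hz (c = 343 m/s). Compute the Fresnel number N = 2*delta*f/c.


N = 2*delta*f/c = 2*delta/lambda, where lambda = c/f
lambda = 343 / 1000 = 0.343 m
N = 2 * 4.743 / 0.343 = 27.656


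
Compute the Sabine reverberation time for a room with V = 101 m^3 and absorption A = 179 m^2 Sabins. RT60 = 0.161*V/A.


RT60 = 0.161 * 101 / 179 = 0.090844 s


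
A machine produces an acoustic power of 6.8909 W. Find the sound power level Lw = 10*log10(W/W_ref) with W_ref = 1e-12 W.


W / W_ref = 6.8909 / 1e-12 = 6.8909e+12
Lw = 10 * log10(6.8909e+12) = 128.38 dB


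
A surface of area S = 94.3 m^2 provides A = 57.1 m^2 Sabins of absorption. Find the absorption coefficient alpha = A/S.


Absorption coefficient = absorbed power / incident power
alpha = A / S = 57.1 / 94.3 = 0.60551


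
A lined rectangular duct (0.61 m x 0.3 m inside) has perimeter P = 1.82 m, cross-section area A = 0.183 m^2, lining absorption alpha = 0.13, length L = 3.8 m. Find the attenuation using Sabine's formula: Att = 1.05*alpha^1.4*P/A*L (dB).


alpha^1.4 = 0.13^1.4 = 0.0574805
Attenuation rate = 1.05 * alpha^1.4 * P / A
= 1.05 * 0.0574805 * 1.82 / 0.183 = 0.600247 dB/m
Total Att = 0.600247 * 3.8 = 2.2809 dB


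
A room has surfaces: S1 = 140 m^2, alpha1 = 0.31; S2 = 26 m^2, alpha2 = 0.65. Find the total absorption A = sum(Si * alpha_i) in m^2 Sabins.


140 * 0.31 = 43.4
26 * 0.65 = 16.9
A_total = 43.4 + 16.9 = 60.3 m^2


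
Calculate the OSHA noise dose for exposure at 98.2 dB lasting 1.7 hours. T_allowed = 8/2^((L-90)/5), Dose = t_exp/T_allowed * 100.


T_allowed = 8 / 2^((98.2 - 90)/5) = 2.56685 hr
Dose = 1.7 / 2.56685 * 100 = 66.229 %


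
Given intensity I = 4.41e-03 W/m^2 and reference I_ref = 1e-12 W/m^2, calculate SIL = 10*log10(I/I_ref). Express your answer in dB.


I / I_ref = 4.41e-03 / 1e-12 = 4.41e+09
SIL = 10 * log10(4.41e+09) = 96.444 dB


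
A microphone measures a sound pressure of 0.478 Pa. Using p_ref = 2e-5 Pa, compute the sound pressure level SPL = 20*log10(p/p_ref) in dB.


p / p_ref = 0.478 / 2e-5 = 23900
SPL = 20 * log10(23900) = 87.568 dB


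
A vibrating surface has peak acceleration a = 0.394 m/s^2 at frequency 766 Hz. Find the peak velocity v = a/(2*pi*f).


omega = 2*pi*f = 2*pi*766 = 4812.92 rad/s
v = a / omega = 0.394 / 4812.92 = 8.1863e-05 m/s


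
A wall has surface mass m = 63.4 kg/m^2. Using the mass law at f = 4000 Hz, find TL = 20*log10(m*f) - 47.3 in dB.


m * f = 63.4 * 4000 = 253600
20*log10(253600) = 108.083 dB
TL = 108.083 - 47.3 = 60.783 dB


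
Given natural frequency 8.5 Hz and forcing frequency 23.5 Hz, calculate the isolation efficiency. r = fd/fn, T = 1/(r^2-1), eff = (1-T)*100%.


r = 23.5 / 8.5 = 2.76471
r^2 - 1 = 2.76471^2 - 1 = 6.64362
T = 1/6.64362 = 0.15052
Efficiency = (1 - 0.15052)*100 = 84.948 %


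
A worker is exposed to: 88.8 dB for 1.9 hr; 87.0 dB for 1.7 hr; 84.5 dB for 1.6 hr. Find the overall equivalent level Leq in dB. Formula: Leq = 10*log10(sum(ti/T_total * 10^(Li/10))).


T_total = 1.9 + 1.7 + 1.6 = 5.2 hr
(1.9/5.2) * 10^(88.8/10) = 2.77173e+08
(1.7/5.2) * 10^(87.0/10) = 1.6385e+08
(1.6/5.2) * 10^(84.5/10) = 8.67195e+07
Sum = 2.77173e+08 + 1.6385e+08 + 8.67195e+07 = 5.27742e+08
Leq = 10*log10(5.27742e+08) = 87.224 dB


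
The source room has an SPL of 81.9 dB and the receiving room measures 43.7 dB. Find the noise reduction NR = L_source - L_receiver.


NR = L_source - L_receiver (difference between source and receiving room levels)
NR = 81.9 - 43.7 = 38.2 dB


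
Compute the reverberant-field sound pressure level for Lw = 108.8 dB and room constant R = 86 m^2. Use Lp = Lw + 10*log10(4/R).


4/R = 4/86 = 0.0465116
Lp = 108.8 + 10*log10(0.0465116) = 95.476 dB


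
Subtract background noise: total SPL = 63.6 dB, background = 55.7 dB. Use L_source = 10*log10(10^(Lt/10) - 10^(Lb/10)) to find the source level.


10^(63.6/10) = 2.29087e+06
10^(55.7/10) = 371535
Difference = 2.29087e+06 - 371535 = 1.91934e+06
L_source = 10*log10(1.91934e+06) = 62.832 dB


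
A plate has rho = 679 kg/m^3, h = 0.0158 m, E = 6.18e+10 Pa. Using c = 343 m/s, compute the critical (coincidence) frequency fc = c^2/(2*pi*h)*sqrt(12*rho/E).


12*rho/E = 12*679/6.18e+10 = 1.31845e-07
sqrt(12*rho/E) = sqrt(1.31845e-07) = 0.000363105
c^2/(2*pi*h) = 343^2/(2*pi*0.0158) = 1.18509e+06
fc = 1.18509e+06 * 0.000363105 = 430.31 Hz


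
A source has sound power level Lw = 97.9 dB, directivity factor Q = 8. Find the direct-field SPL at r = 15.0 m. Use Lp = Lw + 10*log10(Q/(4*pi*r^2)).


4*pi*r^2 = 4*pi*15.0^2 = 2827.43 m^2
Q / (4*pi*r^2) = 8 / 2827.43 = 0.00282942
Lp = 97.9 + 10*log10(0.00282942) = 72.417 dB


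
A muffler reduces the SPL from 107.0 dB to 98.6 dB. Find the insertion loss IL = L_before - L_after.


Insertion loss = SPL without muffler - SPL with muffler
IL = 107.0 - 98.6 = 8.4 dB


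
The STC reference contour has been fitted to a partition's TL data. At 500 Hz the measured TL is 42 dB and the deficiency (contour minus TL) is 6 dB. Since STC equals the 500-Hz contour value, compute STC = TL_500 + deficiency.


By ASTM E413, STC = value of the fitted reference contour at 500 Hz.
Contour value at 500 Hz = TL_500 + deficiency = 42 + 6 = 48
STC = 48


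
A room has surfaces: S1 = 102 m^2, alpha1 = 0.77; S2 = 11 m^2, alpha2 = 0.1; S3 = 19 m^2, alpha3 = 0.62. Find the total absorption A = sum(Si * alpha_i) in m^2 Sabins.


102 * 0.77 = 78.54
11 * 0.1 = 1.1
19 * 0.62 = 11.78
A_total = 78.54 + 1.1 + 11.78 = 91.42 m^2


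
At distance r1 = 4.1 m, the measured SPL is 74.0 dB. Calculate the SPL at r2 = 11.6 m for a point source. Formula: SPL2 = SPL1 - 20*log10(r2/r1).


r2/r1 = 11.6/4.1 = 2.82927
Correction = 20*log10(2.82927) = 9.03349 dB
SPL2 = 74.0 - 9.03349 = 64.967 dB


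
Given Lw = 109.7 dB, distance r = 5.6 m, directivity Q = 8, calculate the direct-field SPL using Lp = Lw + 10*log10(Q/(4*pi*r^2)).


4*pi*r^2 = 4*pi*5.6^2 = 394.081 m^2
Q / (4*pi*r^2) = 8 / 394.081 = 0.0203004
Lp = 109.7 + 10*log10(0.0203004) = 92.775 dB


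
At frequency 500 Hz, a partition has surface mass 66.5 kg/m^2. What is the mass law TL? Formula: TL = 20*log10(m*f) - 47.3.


m * f = 66.5 * 500 = 33250
20*log10(33250) = 90.4358 dB
TL = 90.4358 - 47.3 = 43.136 dB


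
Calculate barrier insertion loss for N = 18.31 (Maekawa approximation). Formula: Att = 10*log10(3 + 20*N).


3 + 20*N = 3 + 20*18.31 = 369.2
Att = 10*log10(369.2) = 25.673 dB


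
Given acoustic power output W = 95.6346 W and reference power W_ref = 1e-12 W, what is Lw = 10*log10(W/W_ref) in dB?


W / W_ref = 95.6346 / 1e-12 = 9.56346e+13
Lw = 10 * log10(9.56346e+13) = 139.81 dB


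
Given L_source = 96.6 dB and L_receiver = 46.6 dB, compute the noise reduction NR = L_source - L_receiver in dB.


NR = L_source - L_receiver (difference between source and receiving room levels)
NR = 96.6 - 46.6 = 50 dB


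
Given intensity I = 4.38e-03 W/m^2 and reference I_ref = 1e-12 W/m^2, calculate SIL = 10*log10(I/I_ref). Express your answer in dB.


I / I_ref = 4.38e-03 / 1e-12 = 4.38e+09
SIL = 10 * log10(4.38e+09) = 96.415 dB


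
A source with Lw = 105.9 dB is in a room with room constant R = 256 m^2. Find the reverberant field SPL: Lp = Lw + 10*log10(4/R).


4/R = 4/256 = 0.015625
Lp = 105.9 + 10*log10(0.015625) = 87.838 dB


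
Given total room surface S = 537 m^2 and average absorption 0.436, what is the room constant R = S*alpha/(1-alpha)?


R = 537 * 0.436 / (1 - 0.436) = 415.13 m^2


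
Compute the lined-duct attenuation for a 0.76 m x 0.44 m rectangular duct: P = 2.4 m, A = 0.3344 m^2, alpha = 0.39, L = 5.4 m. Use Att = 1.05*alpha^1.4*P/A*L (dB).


alpha^1.4 = 0.39^1.4 = 0.267603
Attenuation rate = 1.05 * alpha^1.4 * P / A
= 1.05 * 0.267603 * 2.4 / 0.3344 = 2.01663 dB/m
Total Att = 2.01663 * 5.4 = 10.89 dB


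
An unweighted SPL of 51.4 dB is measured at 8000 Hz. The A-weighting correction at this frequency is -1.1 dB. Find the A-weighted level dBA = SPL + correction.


A-weighting table: 8000 Hz -> -1.1 dB correction
SPL_A = SPL + correction = 51.4 + (-1.1) = 50.3 dBA


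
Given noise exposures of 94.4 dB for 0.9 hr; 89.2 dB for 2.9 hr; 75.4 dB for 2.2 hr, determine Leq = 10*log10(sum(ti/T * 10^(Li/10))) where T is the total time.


T_total = 0.9 + 2.9 + 2.2 = 6.0 hr
(0.9/6.0) * 10^(94.4/10) = 4.13134e+08
(2.9/6.0) * 10^(89.2/10) = 4.02019e+08
(2.2/6.0) * 10^(75.4/10) = 1.27137e+07
Sum = 4.13134e+08 + 4.02019e+08 + 1.27137e+07 = 8.27867e+08
Leq = 10*log10(8.27867e+08) = 89.18 dB


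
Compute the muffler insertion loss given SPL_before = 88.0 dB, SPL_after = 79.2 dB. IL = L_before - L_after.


Insertion loss = SPL without muffler - SPL with muffler
IL = 88.0 - 79.2 = 8.8 dB


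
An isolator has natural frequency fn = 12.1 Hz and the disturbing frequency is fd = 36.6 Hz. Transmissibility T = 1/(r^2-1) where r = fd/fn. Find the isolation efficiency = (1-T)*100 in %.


r = 36.6 / 12.1 = 3.02479
r^2 - 1 = 3.02479^2 - 1 = 8.14935
T = 1/8.14935 = 0.122709
Efficiency = (1 - 0.122709)*100 = 87.729 %


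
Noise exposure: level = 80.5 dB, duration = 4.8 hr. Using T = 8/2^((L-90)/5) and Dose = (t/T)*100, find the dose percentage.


T_allowed = 8 / 2^((80.5 - 90)/5) = 29.8571 hr
Dose = 4.8 / 29.8571 * 100 = 16.077 %


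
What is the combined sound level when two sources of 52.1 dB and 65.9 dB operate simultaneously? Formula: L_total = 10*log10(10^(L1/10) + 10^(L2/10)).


10^(52.1/10) = 162181
10^(65.9/10) = 3.89045e+06
Sum = 162181 + 3.89045e+06 = 4.05263e+06
L_total = 10*log10(4.05263e+06) = 66.077 dB


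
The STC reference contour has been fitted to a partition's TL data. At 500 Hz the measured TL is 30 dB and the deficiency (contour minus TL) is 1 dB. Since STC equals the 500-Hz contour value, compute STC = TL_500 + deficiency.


By ASTM E413, STC = value of the fitted reference contour at 500 Hz.
Contour value at 500 Hz = TL_500 + deficiency = 30 + 1 = 31
STC = 31


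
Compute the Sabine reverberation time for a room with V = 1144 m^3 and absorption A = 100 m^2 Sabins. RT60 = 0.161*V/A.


RT60 = 0.161 * 1144 / 100 = 1.8418 s


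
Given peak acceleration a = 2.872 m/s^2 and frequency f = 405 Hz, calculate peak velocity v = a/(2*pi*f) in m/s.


omega = 2*pi*f = 2*pi*405 = 2544.69 rad/s
v = a / omega = 2.872 / 2544.69 = 0.0011286 m/s


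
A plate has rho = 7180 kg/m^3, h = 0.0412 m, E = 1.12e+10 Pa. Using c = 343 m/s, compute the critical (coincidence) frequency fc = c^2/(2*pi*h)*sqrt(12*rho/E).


12*rho/E = 12*7180/1.12e+10 = 7.69286e-06
sqrt(12*rho/E) = sqrt(7.69286e-06) = 0.0027736
c^2/(2*pi*h) = 343^2/(2*pi*0.0412) = 454476
fc = 454476 * 0.0027736 = 1260.5 Hz


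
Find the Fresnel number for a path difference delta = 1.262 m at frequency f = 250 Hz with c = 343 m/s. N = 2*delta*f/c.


N = 2*delta*f/c = 2*delta/lambda, where lambda = c/f
lambda = 343 / 250 = 1.372 m
N = 2 * 1.262 / 1.372 = 1.8397


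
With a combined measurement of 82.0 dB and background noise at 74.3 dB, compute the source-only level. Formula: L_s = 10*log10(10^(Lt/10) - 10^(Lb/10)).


10^(82.0/10) = 1.58489e+08
10^(74.3/10) = 2.69153e+07
Difference = 1.58489e+08 - 2.69153e+07 = 1.31574e+08
L_source = 10*log10(1.31574e+08) = 81.192 dB


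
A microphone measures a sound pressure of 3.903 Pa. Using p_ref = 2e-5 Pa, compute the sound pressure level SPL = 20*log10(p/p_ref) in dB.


p / p_ref = 3.903 / 2e-5 = 195150
SPL = 20 * log10(195150) = 105.81 dB


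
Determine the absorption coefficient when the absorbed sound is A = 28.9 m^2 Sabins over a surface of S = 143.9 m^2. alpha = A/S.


Absorption coefficient = absorbed power / incident power
alpha = A / S = 28.9 / 143.9 = 0.20083


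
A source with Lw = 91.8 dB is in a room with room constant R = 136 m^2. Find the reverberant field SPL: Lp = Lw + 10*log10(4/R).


4/R = 4/136 = 0.0294118
Lp = 91.8 + 10*log10(0.0294118) = 76.485 dB


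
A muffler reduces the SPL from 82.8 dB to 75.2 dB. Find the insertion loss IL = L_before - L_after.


Insertion loss = SPL without muffler - SPL with muffler
IL = 82.8 - 75.2 = 7.6 dB


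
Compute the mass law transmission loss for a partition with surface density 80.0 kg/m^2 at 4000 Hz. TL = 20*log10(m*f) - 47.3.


m * f = 80.0 * 4000 = 320000
20*log10(320000) = 110.103 dB
TL = 110.103 - 47.3 = 62.803 dB


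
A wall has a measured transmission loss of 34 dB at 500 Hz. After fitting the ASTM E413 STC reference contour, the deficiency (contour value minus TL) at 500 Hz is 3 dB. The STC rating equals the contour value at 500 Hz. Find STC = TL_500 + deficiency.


By ASTM E413, STC = value of the fitted reference contour at 500 Hz.
Contour value at 500 Hz = TL_500 + deficiency = 34 + 3 = 37
STC = 37


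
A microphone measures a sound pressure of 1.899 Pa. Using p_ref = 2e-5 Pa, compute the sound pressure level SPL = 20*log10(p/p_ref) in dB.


p / p_ref = 1.899 / 2e-5 = 94950
SPL = 20 * log10(94950) = 99.55 dB


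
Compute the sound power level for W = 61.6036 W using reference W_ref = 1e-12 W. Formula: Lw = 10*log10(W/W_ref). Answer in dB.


W / W_ref = 61.6036 / 1e-12 = 6.16036e+13
Lw = 10 * log10(6.16036e+13) = 137.9 dB


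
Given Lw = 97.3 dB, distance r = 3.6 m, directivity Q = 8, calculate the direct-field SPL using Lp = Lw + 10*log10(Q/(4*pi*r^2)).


4*pi*r^2 = 4*pi*3.6^2 = 162.86 m^2
Q / (4*pi*r^2) = 8 / 162.86 = 0.0491219
Lp = 97.3 + 10*log10(0.0491219) = 84.213 dB


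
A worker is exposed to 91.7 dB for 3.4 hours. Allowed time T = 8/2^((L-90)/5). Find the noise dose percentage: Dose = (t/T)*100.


T_allowed = 8 / 2^((91.7 - 90)/5) = 6.32033 hr
Dose = 3.4 / 6.32033 * 100 = 53.795 %


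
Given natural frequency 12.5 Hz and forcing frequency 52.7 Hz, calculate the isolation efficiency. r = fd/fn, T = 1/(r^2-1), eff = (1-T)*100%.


r = 52.7 / 12.5 = 4.216
r^2 - 1 = 4.216^2 - 1 = 16.7747
T = 1/16.7747 = 0.0596136
Efficiency = (1 - 0.0596136)*100 = 94.039 %


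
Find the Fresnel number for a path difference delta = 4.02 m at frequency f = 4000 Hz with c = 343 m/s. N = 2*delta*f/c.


N = 2*delta*f/c = 2*delta/lambda, where lambda = c/f
lambda = 343 / 4000 = 0.08575 m
N = 2 * 4.02 / 0.08575 = 93.761


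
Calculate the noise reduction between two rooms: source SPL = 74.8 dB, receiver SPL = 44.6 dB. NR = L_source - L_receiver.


NR = L_source - L_receiver (difference between source and receiving room levels)
NR = 74.8 - 44.6 = 30.2 dB


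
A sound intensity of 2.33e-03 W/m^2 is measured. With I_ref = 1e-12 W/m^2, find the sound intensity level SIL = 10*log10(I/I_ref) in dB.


I / I_ref = 2.33e-03 / 1e-12 = 2.33e+09
SIL = 10 * log10(2.33e+09) = 93.674 dB


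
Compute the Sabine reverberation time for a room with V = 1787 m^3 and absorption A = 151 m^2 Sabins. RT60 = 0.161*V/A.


RT60 = 0.161 * 1787 / 151 = 1.9053 s


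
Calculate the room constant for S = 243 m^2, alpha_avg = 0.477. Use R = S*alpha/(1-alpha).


R = 243 * 0.477 / (1 - 0.477) = 221.63 m^2


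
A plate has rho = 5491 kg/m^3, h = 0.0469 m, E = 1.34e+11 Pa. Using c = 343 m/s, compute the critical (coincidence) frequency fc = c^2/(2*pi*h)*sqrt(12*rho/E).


12*rho/E = 12*5491/1.34e+11 = 4.91731e-07
sqrt(12*rho/E) = sqrt(4.91731e-07) = 0.000701235
c^2/(2*pi*h) = 343^2/(2*pi*0.0469) = 399241
fc = 399241 * 0.000701235 = 279.96 Hz


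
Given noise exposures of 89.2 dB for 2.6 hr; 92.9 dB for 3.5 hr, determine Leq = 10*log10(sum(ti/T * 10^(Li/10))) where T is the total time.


T_total = 2.6 + 3.5 = 6.1 hr
(2.6/6.1) * 10^(89.2/10) = 3.54522e+08
(3.5/6.1) * 10^(92.9/10) = 1.11876e+09
Sum = 3.54522e+08 + 1.11876e+09 = 1.47328e+09
Leq = 10*log10(1.47328e+09) = 91.683 dB


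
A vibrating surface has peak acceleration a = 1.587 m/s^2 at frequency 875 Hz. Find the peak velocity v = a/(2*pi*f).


omega = 2*pi*f = 2*pi*875 = 5497.79 rad/s
v = a / omega = 1.587 / 5497.79 = 0.00028866 m/s


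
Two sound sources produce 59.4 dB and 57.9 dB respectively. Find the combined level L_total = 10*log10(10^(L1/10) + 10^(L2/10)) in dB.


10^(59.4/10) = 870964
10^(57.9/10) = 616595
Sum = 870964 + 616595 = 1.48756e+06
L_total = 10*log10(1.48756e+06) = 61.725 dB


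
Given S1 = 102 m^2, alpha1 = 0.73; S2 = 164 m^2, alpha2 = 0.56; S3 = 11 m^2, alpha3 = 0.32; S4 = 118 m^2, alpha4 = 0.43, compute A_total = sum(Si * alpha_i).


102 * 0.73 = 74.46
164 * 0.56 = 91.84
11 * 0.32 = 3.52
118 * 0.43 = 50.74
A_total = 74.46 + 91.84 + 3.52 + 50.74 = 220.56 m^2


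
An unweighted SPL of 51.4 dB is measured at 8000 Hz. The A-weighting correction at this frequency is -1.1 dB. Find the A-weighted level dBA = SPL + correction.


A-weighting table: 8000 Hz -> -1.1 dB correction
SPL_A = SPL + correction = 51.4 + (-1.1) = 50.3 dBA


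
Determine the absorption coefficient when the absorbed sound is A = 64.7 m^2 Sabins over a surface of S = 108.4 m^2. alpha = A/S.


Absorption coefficient = absorbed power / incident power
alpha = A / S = 64.7 / 108.4 = 0.59686


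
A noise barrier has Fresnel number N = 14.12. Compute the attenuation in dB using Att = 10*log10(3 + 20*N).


3 + 20*N = 3 + 20*14.12 = 285.4
Att = 10*log10(285.4) = 24.555 dB


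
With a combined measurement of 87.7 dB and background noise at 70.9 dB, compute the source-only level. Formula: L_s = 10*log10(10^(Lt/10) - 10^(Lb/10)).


10^(87.7/10) = 5.88844e+08
10^(70.9/10) = 1.23027e+07
Difference = 5.88844e+08 - 1.23027e+07 = 5.76541e+08
L_source = 10*log10(5.76541e+08) = 87.608 dB


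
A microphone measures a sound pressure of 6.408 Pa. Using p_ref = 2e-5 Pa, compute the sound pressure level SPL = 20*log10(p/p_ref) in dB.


p / p_ref = 6.408 / 2e-5 = 320400
SPL = 20 * log10(320400) = 110.11 dB


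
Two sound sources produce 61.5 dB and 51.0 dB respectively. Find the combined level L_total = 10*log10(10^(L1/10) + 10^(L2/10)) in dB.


10^(61.5/10) = 1.41254e+06
10^(51.0/10) = 125893
Sum = 1.41254e+06 + 125893 = 1.53843e+06
L_total = 10*log10(1.53843e+06) = 61.871 dB


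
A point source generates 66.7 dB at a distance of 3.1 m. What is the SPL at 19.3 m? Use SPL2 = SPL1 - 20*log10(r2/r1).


r2/r1 = 19.3/3.1 = 6.22581
Correction = 20*log10(6.22581) = 15.8839 dB
SPL2 = 66.7 - 15.8839 = 50.816 dB


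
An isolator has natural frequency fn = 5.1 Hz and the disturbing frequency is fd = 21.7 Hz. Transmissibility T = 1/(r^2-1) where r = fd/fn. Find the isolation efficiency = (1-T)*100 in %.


r = 21.7 / 5.1 = 4.2549
r^2 - 1 = 4.2549^2 - 1 = 17.1042
T = 1/17.1042 = 0.0584652
Efficiency = (1 - 0.0584652)*100 = 94.153 %


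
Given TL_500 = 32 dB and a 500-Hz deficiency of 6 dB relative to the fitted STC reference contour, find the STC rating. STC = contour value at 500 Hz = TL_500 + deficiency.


By ASTM E413, STC = value of the fitted reference contour at 500 Hz.
Contour value at 500 Hz = TL_500 + deficiency = 32 + 6 = 38
STC = 38


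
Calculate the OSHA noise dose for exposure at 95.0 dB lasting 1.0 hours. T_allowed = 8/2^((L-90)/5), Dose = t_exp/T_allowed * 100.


T_allowed = 8 / 2^((95.0 - 90)/5) = 4 hr
Dose = 1.0 / 4 * 100 = 25 %


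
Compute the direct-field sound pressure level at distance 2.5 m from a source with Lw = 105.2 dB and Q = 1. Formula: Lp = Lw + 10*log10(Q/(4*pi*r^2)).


4*pi*r^2 = 4*pi*2.5^2 = 78.5398 m^2
Q / (4*pi*r^2) = 1 / 78.5398 = 0.0127324
Lp = 105.2 + 10*log10(0.0127324) = 86.249 dB


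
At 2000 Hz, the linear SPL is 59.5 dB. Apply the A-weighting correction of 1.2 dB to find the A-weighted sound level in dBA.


A-weighting table: 2000 Hz -> 1.2 dB correction
SPL_A = SPL + correction = 59.5 + (1.2) = 60.7 dBA


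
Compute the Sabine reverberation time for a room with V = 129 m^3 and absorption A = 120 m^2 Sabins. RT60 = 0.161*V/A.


RT60 = 0.161 * 129 / 120 = 0.17308 s


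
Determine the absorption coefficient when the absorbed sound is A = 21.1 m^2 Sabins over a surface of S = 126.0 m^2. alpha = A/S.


Absorption coefficient = absorbed power / incident power
alpha = A / S = 21.1 / 126.0 = 0.16746


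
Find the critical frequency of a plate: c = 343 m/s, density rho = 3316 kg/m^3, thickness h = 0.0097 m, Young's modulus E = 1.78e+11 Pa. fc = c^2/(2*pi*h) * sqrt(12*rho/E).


12*rho/E = 12*3316/1.78e+11 = 2.23551e-07
sqrt(12*rho/E) = sqrt(2.23551e-07) = 0.000472812
c^2/(2*pi*h) = 343^2/(2*pi*0.0097) = 1.93035e+06
fc = 1.93035e+06 * 0.000472812 = 912.69 Hz


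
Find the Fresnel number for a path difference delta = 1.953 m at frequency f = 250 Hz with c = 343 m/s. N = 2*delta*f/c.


N = 2*delta*f/c = 2*delta/lambda, where lambda = c/f
lambda = 343 / 250 = 1.372 m
N = 2 * 1.953 / 1.372 = 2.8469


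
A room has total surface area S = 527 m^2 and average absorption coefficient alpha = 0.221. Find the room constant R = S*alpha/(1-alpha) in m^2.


R = 527 * 0.221 / (1 - 0.221) = 149.51 m^2


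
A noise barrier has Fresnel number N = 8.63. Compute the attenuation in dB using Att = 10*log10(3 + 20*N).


3 + 20*N = 3 + 20*8.63 = 175.6
Att = 10*log10(175.6) = 22.445 dB


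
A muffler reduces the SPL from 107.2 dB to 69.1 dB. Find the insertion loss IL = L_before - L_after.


Insertion loss = SPL without muffler - SPL with muffler
IL = 107.2 - 69.1 = 38.1 dB


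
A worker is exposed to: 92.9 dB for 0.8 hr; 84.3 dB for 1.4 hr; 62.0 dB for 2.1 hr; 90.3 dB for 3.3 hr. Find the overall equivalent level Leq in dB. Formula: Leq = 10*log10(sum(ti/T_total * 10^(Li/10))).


T_total = 0.8 + 1.4 + 2.1 + 3.3 = 7.6 hr
(0.8/7.6) * 10^(92.9/10) = 2.05247e+08
(1.4/7.6) * 10^(84.3/10) = 4.95809e+07
(2.1/7.6) * 10^(62.0/10) = 437931
(3.3/7.6) * 10^(90.3/10) = 4.65265e+08
Sum = 2.05247e+08 + 4.95809e+07 + 437931 + 4.65265e+08 = 7.20531e+08
Leq = 10*log10(7.20531e+08) = 88.577 dB


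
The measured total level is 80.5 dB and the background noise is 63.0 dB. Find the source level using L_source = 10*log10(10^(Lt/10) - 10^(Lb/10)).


10^(80.5/10) = 1.12202e+08
10^(63.0/10) = 1.99526e+06
Difference = 1.12202e+08 - 1.99526e+06 = 1.10207e+08
L_source = 10*log10(1.10207e+08) = 80.422 dB


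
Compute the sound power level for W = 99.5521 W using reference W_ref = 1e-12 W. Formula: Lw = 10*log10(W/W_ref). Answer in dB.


W / W_ref = 99.5521 / 1e-12 = 9.95521e+13
Lw = 10 * log10(9.95521e+13) = 139.98 dB


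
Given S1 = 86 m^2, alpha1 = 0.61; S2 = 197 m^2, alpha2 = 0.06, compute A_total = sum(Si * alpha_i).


86 * 0.61 = 52.46
197 * 0.06 = 11.82
A_total = 52.46 + 11.82 = 64.28 m^2


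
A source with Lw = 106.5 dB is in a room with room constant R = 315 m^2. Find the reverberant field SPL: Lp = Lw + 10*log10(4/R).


4/R = 4/315 = 0.0126984
Lp = 106.5 + 10*log10(0.0126984) = 87.537 dB


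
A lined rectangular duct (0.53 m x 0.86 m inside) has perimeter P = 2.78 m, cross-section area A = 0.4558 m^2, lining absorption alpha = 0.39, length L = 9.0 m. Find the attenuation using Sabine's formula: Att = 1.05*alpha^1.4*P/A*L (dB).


alpha^1.4 = 0.39^1.4 = 0.267603
Attenuation rate = 1.05 * alpha^1.4 * P / A
= 1.05 * 0.267603 * 2.78 / 0.4558 = 1.71376 dB/m
Total Att = 1.71376 * 9.0 = 15.424 dB


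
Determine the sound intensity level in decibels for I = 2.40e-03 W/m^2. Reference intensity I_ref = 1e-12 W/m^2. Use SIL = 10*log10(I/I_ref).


I / I_ref = 2.40e-03 / 1e-12 = 2.4e+09
SIL = 10 * log10(2.4e+09) = 93.802 dB


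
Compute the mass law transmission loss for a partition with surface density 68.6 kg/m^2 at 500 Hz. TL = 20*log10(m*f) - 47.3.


m * f = 68.6 * 500 = 34300
20*log10(34300) = 90.7059 dB
TL = 90.7059 - 47.3 = 43.406 dB


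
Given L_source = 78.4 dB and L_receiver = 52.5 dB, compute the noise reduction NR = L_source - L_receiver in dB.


NR = L_source - L_receiver (difference between source and receiving room levels)
NR = 78.4 - 52.5 = 25.9 dB


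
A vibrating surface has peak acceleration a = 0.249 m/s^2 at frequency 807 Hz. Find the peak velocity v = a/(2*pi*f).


omega = 2*pi*f = 2*pi*807 = 5070.53 rad/s
v = a / omega = 0.249 / 5070.53 = 4.9107e-05 m/s


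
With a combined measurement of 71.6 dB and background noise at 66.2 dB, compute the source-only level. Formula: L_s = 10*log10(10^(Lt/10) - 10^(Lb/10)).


10^(71.6/10) = 1.44544e+07
10^(66.2/10) = 4.16869e+06
Difference = 1.44544e+07 - 4.16869e+06 = 1.02857e+07
L_source = 10*log10(1.02857e+07) = 70.122 dB


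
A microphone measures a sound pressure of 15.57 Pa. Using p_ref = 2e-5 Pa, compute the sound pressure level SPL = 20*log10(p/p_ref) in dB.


p / p_ref = 15.57 / 2e-5 = 778500
SPL = 20 * log10(778500) = 117.83 dB


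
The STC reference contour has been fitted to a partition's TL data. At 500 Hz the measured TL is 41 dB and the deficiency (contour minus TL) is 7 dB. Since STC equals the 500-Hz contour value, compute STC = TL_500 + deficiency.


By ASTM E413, STC = value of the fitted reference contour at 500 Hz.
Contour value at 500 Hz = TL_500 + deficiency = 41 + 7 = 48
STC = 48


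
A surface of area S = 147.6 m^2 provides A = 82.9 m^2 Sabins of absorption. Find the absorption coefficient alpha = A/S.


Absorption coefficient = absorbed power / incident power
alpha = A / S = 82.9 / 147.6 = 0.56165


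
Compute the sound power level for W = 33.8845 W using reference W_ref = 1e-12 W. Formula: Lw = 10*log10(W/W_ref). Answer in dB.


W / W_ref = 33.8845 / 1e-12 = 3.38845e+13
Lw = 10 * log10(3.38845e+13) = 135.3 dB


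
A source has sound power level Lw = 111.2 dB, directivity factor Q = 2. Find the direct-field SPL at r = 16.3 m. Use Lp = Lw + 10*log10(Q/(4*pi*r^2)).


4*pi*r^2 = 4*pi*16.3^2 = 3338.76 m^2
Q / (4*pi*r^2) = 2 / 3338.76 = 0.000599025
Lp = 111.2 + 10*log10(0.000599025) = 78.974 dB


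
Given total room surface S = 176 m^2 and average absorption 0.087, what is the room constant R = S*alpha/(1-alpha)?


R = 176 * 0.087 / (1 - 0.087) = 16.771 m^2


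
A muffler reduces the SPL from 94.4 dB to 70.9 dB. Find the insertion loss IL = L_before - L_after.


Insertion loss = SPL without muffler - SPL with muffler
IL = 94.4 - 70.9 = 23.5 dB


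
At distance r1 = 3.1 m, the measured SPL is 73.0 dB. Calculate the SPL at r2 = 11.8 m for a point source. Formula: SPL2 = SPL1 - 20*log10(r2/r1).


r2/r1 = 11.8/3.1 = 3.80645
Correction = 20*log10(3.80645) = 11.6104 dB
SPL2 = 73.0 - 11.6104 = 61.39 dB


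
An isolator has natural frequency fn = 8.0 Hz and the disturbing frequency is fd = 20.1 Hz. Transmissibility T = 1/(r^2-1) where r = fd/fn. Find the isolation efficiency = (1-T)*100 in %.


r = 20.1 / 8.0 = 2.5125
r^2 - 1 = 2.5125^2 - 1 = 5.31266
T = 1/5.31266 = 0.18823
Efficiency = (1 - 0.18823)*100 = 81.177 %


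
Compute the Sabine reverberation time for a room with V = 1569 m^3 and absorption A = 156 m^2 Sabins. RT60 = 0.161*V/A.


RT60 = 0.161 * 1569 / 156 = 1.6193 s


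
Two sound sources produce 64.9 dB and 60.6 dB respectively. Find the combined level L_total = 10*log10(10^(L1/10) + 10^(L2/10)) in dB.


10^(64.9/10) = 3.0903e+06
10^(60.6/10) = 1.14815e+06
Sum = 3.0903e+06 + 1.14815e+06 = 4.23845e+06
L_total = 10*log10(4.23845e+06) = 66.272 dB


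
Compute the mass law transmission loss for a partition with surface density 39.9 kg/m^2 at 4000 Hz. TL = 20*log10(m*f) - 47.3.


m * f = 39.9 * 4000 = 159600
20*log10(159600) = 104.061 dB
TL = 104.061 - 47.3 = 56.761 dB


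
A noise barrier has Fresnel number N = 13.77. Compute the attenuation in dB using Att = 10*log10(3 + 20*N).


3 + 20*N = 3 + 20*13.77 = 278.4
Att = 10*log10(278.4) = 24.447 dB


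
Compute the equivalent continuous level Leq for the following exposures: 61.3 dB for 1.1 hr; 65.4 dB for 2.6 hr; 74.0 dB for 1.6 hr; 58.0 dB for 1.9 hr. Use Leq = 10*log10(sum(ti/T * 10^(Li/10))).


T_total = 1.1 + 2.6 + 1.6 + 1.9 = 7.2 hr
(1.1/7.2) * 10^(61.3/10) = 206092
(2.6/7.2) * 10^(65.4/10) = 1.25211e+06
(1.6/7.2) * 10^(74.0/10) = 5.58197e+06
(1.9/7.2) * 10^(58.0/10) = 166503
Sum = 206092 + 1.25211e+06 + 5.58197e+06 + 166503 = 7.20668e+06
Leq = 10*log10(7.20668e+06) = 68.577 dB


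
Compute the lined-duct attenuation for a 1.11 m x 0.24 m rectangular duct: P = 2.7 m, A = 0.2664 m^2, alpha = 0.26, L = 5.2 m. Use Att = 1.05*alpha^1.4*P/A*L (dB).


alpha^1.4 = 0.26^1.4 = 0.151692
Attenuation rate = 1.05 * alpha^1.4 * P / A
= 1.05 * 0.151692 * 2.7 / 0.2664 = 1.61429 dB/m
Total Att = 1.61429 * 5.2 = 8.3943 dB


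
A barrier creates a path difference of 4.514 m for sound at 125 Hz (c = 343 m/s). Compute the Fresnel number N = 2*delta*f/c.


N = 2*delta*f/c = 2*delta/lambda, where lambda = c/f
lambda = 343 / 125 = 2.744 m
N = 2 * 4.514 / 2.744 = 3.2901


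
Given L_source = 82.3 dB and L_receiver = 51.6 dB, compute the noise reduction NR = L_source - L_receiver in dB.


NR = L_source - L_receiver (difference between source and receiving room levels)
NR = 82.3 - 51.6 = 30.7 dB


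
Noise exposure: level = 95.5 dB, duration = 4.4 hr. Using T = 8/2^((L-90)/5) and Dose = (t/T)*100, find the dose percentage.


T_allowed = 8 / 2^((95.5 - 90)/5) = 3.73213 hr
Dose = 4.4 / 3.73213 * 100 = 117.9 %


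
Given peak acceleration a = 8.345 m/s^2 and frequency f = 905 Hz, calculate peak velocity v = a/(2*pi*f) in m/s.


omega = 2*pi*f = 2*pi*905 = 5686.28 rad/s
v = a / omega = 8.345 / 5686.28 = 0.0014676 m/s


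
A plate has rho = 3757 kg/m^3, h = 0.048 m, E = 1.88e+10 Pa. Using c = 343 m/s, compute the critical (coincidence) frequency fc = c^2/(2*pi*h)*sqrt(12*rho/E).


12*rho/E = 12*3757/1.88e+10 = 2.39809e-06
sqrt(12*rho/E) = sqrt(2.39809e-06) = 0.00154858
c^2/(2*pi*h) = 343^2/(2*pi*0.048) = 390092
fc = 390092 * 0.00154858 = 604.09 Hz


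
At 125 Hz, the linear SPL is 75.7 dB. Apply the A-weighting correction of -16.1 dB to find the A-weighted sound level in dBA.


A-weighting table: 125 Hz -> -16.1 dB correction
SPL_A = SPL + correction = 75.7 + (-16.1) = 59.6 dBA


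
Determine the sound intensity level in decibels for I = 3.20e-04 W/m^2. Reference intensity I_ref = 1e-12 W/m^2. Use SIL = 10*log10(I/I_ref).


I / I_ref = 3.20e-04 / 1e-12 = 3.2e+08
SIL = 10 * log10(3.2e+08) = 85.051 dB


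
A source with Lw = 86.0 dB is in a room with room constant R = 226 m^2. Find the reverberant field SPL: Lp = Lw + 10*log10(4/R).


4/R = 4/226 = 0.0176991
Lp = 86.0 + 10*log10(0.0176991) = 68.48 dB


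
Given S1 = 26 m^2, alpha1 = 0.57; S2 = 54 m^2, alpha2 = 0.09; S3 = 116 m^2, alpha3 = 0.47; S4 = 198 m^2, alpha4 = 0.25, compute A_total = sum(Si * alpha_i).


26 * 0.57 = 14.82
54 * 0.09 = 4.86
116 * 0.47 = 54.52
198 * 0.25 = 49.5
A_total = 14.82 + 4.86 + 54.52 + 49.5 = 123.7 m^2


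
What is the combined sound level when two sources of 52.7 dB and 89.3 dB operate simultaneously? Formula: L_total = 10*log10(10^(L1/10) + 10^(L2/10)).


10^(52.7/10) = 186209
10^(89.3/10) = 8.51138e+08
Sum = 186209 + 8.51138e+08 = 8.51324e+08
L_total = 10*log10(8.51324e+08) = 89.301 dB


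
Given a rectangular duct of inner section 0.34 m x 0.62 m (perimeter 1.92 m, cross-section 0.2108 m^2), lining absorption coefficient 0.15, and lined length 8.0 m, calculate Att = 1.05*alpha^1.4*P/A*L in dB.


alpha^1.4 = 0.15^1.4 = 0.0702308
Attenuation rate = 1.05 * alpha^1.4 * P / A
= 1.05 * 0.0702308 * 1.92 / 0.2108 = 0.671657 dB/m
Total Att = 0.671657 * 8.0 = 5.3733 dB


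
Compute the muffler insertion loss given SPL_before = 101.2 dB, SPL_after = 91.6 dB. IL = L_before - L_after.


Insertion loss = SPL without muffler - SPL with muffler
IL = 101.2 - 91.6 = 9.6 dB


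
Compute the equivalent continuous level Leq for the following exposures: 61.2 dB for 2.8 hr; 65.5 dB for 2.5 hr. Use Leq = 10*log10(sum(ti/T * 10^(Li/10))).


T_total = 2.8 + 2.5 = 5.3 hr
(2.8/5.3) * 10^(61.2/10) = 696438
(2.5/5.3) * 10^(65.5/10) = 1.67365e+06
Sum = 696438 + 1.67365e+06 = 2.37009e+06
Leq = 10*log10(2.37009e+06) = 63.748 dB


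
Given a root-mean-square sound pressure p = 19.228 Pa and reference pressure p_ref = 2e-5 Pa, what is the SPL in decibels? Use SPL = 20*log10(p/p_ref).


p / p_ref = 19.228 / 2e-5 = 961400
SPL = 20 * log10(961400) = 119.66 dB


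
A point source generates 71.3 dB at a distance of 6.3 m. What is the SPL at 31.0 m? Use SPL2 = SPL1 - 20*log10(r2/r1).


r2/r1 = 31.0/6.3 = 4.92063
Correction = 20*log10(4.92063) = 13.8404 dB
SPL2 = 71.3 - 13.8404 = 57.46 dB


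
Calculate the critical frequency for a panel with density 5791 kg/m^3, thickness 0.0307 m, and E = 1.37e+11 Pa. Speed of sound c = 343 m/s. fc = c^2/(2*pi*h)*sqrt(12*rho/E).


12*rho/E = 12*5791/1.37e+11 = 5.07241e-07
sqrt(12*rho/E) = sqrt(5.07241e-07) = 0.000712209
c^2/(2*pi*h) = 343^2/(2*pi*0.0307) = 609916
fc = 609916 * 0.000712209 = 434.39 Hz


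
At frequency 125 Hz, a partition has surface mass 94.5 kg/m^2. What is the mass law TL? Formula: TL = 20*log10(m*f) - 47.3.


m * f = 94.5 * 125 = 11812.5
20*log10(11812.5) = 81.4468 dB
TL = 81.4468 - 47.3 = 34.147 dB


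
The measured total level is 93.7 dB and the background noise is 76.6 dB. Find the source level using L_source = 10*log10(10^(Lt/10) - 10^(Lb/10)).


10^(93.7/10) = 2.34423e+09
10^(76.6/10) = 4.57088e+07
Difference = 2.34423e+09 - 4.57088e+07 = 2.29852e+09
L_source = 10*log10(2.29852e+09) = 93.614 dB


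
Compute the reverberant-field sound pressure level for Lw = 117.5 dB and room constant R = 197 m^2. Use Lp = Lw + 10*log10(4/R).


4/R = 4/197 = 0.0203046
Lp = 117.5 + 10*log10(0.0203046) = 100.58 dB


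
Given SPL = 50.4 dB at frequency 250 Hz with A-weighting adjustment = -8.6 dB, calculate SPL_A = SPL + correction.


A-weighting table: 250 Hz -> -8.6 dB correction
SPL_A = SPL + correction = 50.4 + (-8.6) = 41.8 dBA


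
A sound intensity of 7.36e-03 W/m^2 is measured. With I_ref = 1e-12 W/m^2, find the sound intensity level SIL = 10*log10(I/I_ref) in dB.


I / I_ref = 7.36e-03 / 1e-12 = 7.36e+09
SIL = 10 * log10(7.36e+09) = 98.669 dB


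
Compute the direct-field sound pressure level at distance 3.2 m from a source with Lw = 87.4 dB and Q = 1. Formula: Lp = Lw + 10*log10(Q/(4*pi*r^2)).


4*pi*r^2 = 4*pi*3.2^2 = 128.68 m^2
Q / (4*pi*r^2) = 1 / 128.68 = 0.00777122
Lp = 87.4 + 10*log10(0.00777122) = 66.305 dB


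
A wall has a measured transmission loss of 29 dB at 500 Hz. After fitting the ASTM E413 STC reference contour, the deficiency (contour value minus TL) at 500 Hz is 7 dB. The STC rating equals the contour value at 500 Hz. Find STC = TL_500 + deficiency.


By ASTM E413, STC = value of the fitted reference contour at 500 Hz.
Contour value at 500 Hz = TL_500 + deficiency = 29 + 7 = 36
STC = 36


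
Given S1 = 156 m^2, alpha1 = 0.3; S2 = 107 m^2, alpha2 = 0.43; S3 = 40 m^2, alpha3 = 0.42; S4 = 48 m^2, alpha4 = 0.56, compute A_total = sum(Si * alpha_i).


156 * 0.3 = 46.8
107 * 0.43 = 46.01
40 * 0.42 = 16.8
48 * 0.56 = 26.88
A_total = 46.8 + 46.01 + 16.8 + 26.88 = 136.49 m^2
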